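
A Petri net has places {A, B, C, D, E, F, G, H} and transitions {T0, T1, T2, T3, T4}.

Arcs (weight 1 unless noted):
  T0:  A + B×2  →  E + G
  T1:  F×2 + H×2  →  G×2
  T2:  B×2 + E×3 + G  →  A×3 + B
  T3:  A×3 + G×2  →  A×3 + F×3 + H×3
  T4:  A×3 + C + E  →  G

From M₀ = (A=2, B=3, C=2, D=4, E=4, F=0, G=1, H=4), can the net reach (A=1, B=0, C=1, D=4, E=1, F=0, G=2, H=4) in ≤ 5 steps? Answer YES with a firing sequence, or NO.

YES — reachable via ⟨T2, T0, T4⟩ (3 firings)

step 1: fire T2:  (A=2, B=3, C=2, D=4, E=4, F=0, G=1, H=4) → (A=5, B=2, C=2, D=4, E=1, F=0, G=0, H=4)
step 2: fire T0:  (A=5, B=2, C=2, D=4, E=1, F=0, G=0, H=4) → (A=4, B=0, C=2, D=4, E=2, F=0, G=1, H=4)
step 3: fire T4:  (A=4, B=0, C=2, D=4, E=2, F=0, G=1, H=4) → (A=1, B=0, C=1, D=4, E=1, F=0, G=2, H=4)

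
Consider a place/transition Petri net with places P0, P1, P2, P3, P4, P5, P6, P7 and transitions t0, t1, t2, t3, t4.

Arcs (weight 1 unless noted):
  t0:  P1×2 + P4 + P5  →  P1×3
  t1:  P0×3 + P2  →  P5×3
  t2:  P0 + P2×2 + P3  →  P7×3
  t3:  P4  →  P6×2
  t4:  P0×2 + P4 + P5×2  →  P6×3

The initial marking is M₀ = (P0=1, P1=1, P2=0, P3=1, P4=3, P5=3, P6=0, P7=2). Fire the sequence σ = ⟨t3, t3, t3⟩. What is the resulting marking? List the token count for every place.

(P0=1, P1=1, P2=0, P3=1, P4=0, P5=3, P6=6, P7=2)

step 1: fire t3:  (P0=1, P1=1, P2=0, P3=1, P4=3, P5=3, P6=0, P7=2) → (P0=1, P1=1, P2=0, P3=1, P4=2, P5=3, P6=2, P7=2)
step 2: fire t3:  (P0=1, P1=1, P2=0, P3=1, P4=2, P5=3, P6=2, P7=2) → (P0=1, P1=1, P2=0, P3=1, P4=1, P5=3, P6=4, P7=2)
step 3: fire t3:  (P0=1, P1=1, P2=0, P3=1, P4=1, P5=3, P6=4, P7=2) → (P0=1, P1=1, P2=0, P3=1, P4=0, P5=3, P6=6, P7=2)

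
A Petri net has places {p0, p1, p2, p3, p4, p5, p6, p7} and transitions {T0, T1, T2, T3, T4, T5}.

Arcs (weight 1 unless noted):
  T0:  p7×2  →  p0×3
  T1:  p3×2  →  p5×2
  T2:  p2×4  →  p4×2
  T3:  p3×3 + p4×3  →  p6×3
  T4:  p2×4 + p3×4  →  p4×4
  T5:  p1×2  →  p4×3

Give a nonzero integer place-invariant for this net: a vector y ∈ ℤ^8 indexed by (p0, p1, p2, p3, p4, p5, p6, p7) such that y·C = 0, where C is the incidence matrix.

y = (p0:0, p1:3, p2:1, p3:1, p4:2, p5:1, p6:3, p7:0)

Incidence matrix C (rows=places, cols=transitions):
       T0   T1   T2   T3   T4   T5
   p0   3    0    0    0    0    0
   p1   0    0    0    0    0   -2
   p2   0    0   -4    0   -4    0
   p3   0   -2    0   -3   -4    0
   p4   0    0    2   -3    4    3
   p5   0    2    0    0    0    0
   p6   0    0    0    3    0    0
   p7  -2    0    0    0    0    0

Candidate y = [0, 3, 1, 1, 2, 1, 3, 0]; check y·C column-wise:
  col T0: 0·3 + 3·0 + 1·0 + 1·0 + 2·0 + 1·0 + 3·0 + 0·-2 = 0
  col T1: 3·0 + 1·0 + 1·-2 + 2·0 + 1·2 + 3·0 = 0
  col T2: 3·0 + 1·-4 + 1·0 + 2·2 + 1·0 + 3·0 = 0
  col T3: 3·0 + 1·0 + 1·-3 + 2·-3 + 1·0 + 3·3 = 0
  col T4: 3·0 + 1·-4 + 1·-4 + 2·4 + 1·0 + 3·0 = 0
  col T5: 3·-2 + 1·0 + 1·0 + 2·3 + 1·0 + 3·0 = 0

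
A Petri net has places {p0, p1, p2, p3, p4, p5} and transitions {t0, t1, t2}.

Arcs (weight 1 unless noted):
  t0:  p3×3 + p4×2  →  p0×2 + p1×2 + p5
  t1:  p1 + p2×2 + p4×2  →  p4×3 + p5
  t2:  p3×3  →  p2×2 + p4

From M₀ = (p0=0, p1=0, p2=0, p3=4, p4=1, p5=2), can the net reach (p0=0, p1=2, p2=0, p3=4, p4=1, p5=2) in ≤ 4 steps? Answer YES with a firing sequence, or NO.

depth 0: 1 marking
depth 1: 2 markings reached so far
depth 2: 2 markings reached so far
(frontier empty at depth 2; search complete)
target is not among the 2 markings reachable within 4 steps

NO — not reachable within 4 firings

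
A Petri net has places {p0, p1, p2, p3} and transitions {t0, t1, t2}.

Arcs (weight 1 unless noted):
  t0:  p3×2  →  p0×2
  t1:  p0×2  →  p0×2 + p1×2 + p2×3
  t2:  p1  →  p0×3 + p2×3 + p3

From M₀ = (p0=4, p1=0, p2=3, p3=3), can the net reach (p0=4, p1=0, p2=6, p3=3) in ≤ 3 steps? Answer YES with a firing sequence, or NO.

depth 0: 1 marking
depth 1: 3 markings reached so far
depth 2: 6 markings reached so far
depth 3: 11 markings reached so far
target is not among the 11 markings reachable within 3 steps

NO — not reachable within 3 firings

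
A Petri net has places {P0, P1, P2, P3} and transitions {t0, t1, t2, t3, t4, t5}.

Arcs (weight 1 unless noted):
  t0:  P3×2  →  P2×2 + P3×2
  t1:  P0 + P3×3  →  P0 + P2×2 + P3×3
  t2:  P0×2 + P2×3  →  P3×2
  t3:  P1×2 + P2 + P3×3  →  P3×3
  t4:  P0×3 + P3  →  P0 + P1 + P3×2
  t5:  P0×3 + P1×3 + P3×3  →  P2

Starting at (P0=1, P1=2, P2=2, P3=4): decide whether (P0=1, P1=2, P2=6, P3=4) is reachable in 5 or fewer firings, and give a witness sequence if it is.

YES — reachable via ⟨t0, t0⟩ (2 firings)

step 1: fire t0:  (P0=1, P1=2, P2=2, P3=4) → (P0=1, P1=2, P2=4, P3=4)
step 2: fire t0:  (P0=1, P1=2, P2=4, P3=4) → (P0=1, P1=2, P2=6, P3=4)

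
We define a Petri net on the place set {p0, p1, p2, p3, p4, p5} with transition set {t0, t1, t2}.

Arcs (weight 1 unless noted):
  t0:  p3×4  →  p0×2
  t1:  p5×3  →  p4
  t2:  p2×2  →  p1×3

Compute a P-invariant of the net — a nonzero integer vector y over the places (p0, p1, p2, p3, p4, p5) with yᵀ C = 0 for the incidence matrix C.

Incidence matrix C (rows=places, cols=transitions):
       t0   t1   t2
   p0   2    0    0
   p1   0    0    3
   p2   0    0   -2
   p3  -4    0    0
   p4   0    1    0
   p5   0   -3    0

Candidate y = [0, 2, 3, 0, 0, 0]; check y·C column-wise:
  col t0: 0·2 + 2·0 + 3·0 + 0·-4 = 0
  col t1: 2·0 + 3·0 + 0·1 + 0·-3 = 0
  col t2: 2·3 + 3·-2 = 0

y = (p0:0, p1:2, p2:3, p3:0, p4:0, p5:0)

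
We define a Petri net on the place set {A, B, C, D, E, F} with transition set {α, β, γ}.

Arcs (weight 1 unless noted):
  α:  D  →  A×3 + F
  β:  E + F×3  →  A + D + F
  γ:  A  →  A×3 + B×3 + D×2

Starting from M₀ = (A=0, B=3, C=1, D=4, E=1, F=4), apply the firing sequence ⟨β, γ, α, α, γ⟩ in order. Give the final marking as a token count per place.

(A=11, B=9, C=1, D=7, E=0, F=4)

step 1: fire β:  (A=0, B=3, C=1, D=4, E=1, F=4) → (A=1, B=3, C=1, D=5, E=0, F=2)
step 2: fire γ:  (A=1, B=3, C=1, D=5, E=0, F=2) → (A=3, B=6, C=1, D=7, E=0, F=2)
step 3: fire α:  (A=3, B=6, C=1, D=7, E=0, F=2) → (A=6, B=6, C=1, D=6, E=0, F=3)
step 4: fire α:  (A=6, B=6, C=1, D=6, E=0, F=3) → (A=9, B=6, C=1, D=5, E=0, F=4)
step 5: fire γ:  (A=9, B=6, C=1, D=5, E=0, F=4) → (A=11, B=9, C=1, D=7, E=0, F=4)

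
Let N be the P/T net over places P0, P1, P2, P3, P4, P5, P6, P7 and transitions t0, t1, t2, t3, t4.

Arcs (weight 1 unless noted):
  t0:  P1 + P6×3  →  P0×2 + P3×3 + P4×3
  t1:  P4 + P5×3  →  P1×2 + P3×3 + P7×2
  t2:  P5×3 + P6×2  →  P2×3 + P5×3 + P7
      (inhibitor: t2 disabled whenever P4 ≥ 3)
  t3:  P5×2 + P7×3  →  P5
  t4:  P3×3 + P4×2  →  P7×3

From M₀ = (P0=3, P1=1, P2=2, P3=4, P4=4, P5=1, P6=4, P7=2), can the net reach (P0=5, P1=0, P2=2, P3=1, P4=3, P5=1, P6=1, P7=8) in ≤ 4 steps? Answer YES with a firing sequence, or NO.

YES — reachable via ⟨t0, t4, t4⟩ (3 firings)

step 1: fire t0:  (P0=3, P1=1, P2=2, P3=4, P4=4, P5=1, P6=4, P7=2) → (P0=5, P1=0, P2=2, P3=7, P4=7, P5=1, P6=1, P7=2)
step 2: fire t4:  (P0=5, P1=0, P2=2, P3=7, P4=7, P5=1, P6=1, P7=2) → (P0=5, P1=0, P2=2, P3=4, P4=5, P5=1, P6=1, P7=5)
step 3: fire t4:  (P0=5, P1=0, P2=2, P3=4, P4=5, P5=1, P6=1, P7=5) → (P0=5, P1=0, P2=2, P3=1, P4=3, P5=1, P6=1, P7=8)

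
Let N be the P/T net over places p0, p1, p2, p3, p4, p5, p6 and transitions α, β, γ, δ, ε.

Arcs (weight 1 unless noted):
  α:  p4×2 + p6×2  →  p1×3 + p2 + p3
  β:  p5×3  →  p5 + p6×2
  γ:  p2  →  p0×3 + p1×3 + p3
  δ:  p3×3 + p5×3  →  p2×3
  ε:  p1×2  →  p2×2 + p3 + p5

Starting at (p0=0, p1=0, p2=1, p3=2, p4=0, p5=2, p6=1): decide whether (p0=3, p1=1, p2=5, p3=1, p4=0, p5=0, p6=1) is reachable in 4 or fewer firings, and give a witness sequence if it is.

YES — reachable via ⟨γ, ε, δ⟩ (3 firings)

step 1: fire γ:  (p0=0, p1=0, p2=1, p3=2, p4=0, p5=2, p6=1) → (p0=3, p1=3, p2=0, p3=3, p4=0, p5=2, p6=1)
step 2: fire ε:  (p0=3, p1=3, p2=0, p3=3, p4=0, p5=2, p6=1) → (p0=3, p1=1, p2=2, p3=4, p4=0, p5=3, p6=1)
step 3: fire δ:  (p0=3, p1=1, p2=2, p3=4, p4=0, p5=3, p6=1) → (p0=3, p1=1, p2=5, p3=1, p4=0, p5=0, p6=1)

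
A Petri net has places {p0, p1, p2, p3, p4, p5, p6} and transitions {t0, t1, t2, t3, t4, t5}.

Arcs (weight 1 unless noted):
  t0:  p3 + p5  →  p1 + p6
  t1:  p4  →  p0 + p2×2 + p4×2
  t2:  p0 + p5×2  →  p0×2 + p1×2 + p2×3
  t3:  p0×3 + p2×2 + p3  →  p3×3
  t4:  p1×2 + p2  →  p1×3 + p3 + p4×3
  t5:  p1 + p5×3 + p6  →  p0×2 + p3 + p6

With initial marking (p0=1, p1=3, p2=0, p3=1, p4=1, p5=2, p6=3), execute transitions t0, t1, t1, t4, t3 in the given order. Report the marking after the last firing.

(p0=0, p1=5, p2=1, p3=3, p4=6, p5=1, p6=4)

step 1: fire t0:  (p0=1, p1=3, p2=0, p3=1, p4=1, p5=2, p6=3) → (p0=1, p1=4, p2=0, p3=0, p4=1, p5=1, p6=4)
step 2: fire t1:  (p0=1, p1=4, p2=0, p3=0, p4=1, p5=1, p6=4) → (p0=2, p1=4, p2=2, p3=0, p4=2, p5=1, p6=4)
step 3: fire t1:  (p0=2, p1=4, p2=2, p3=0, p4=2, p5=1, p6=4) → (p0=3, p1=4, p2=4, p3=0, p4=3, p5=1, p6=4)
step 4: fire t4:  (p0=3, p1=4, p2=4, p3=0, p4=3, p5=1, p6=4) → (p0=3, p1=5, p2=3, p3=1, p4=6, p5=1, p6=4)
step 5: fire t3:  (p0=3, p1=5, p2=3, p3=1, p4=6, p5=1, p6=4) → (p0=0, p1=5, p2=1, p3=3, p4=6, p5=1, p6=4)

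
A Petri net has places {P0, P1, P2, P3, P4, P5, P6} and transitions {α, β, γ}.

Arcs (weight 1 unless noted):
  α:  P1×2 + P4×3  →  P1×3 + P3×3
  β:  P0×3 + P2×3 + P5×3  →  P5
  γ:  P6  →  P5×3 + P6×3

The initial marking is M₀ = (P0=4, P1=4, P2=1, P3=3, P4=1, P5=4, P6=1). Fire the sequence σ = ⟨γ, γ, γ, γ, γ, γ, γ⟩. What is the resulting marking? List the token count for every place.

(P0=4, P1=4, P2=1, P3=3, P4=1, P5=25, P6=15)

step 1: fire γ:  (P0=4, P1=4, P2=1, P3=3, P4=1, P5=4, P6=1) → (P0=4, P1=4, P2=1, P3=3, P4=1, P5=7, P6=3)
step 2: fire γ:  (P0=4, P1=4, P2=1, P3=3, P4=1, P5=7, P6=3) → (P0=4, P1=4, P2=1, P3=3, P4=1, P5=10, P6=5)
step 3: fire γ:  (P0=4, P1=4, P2=1, P3=3, P4=1, P5=10, P6=5) → (P0=4, P1=4, P2=1, P3=3, P4=1, P5=13, P6=7)
step 4: fire γ:  (P0=4, P1=4, P2=1, P3=3, P4=1, P5=13, P6=7) → (P0=4, P1=4, P2=1, P3=3, P4=1, P5=16, P6=9)
step 5: fire γ:  (P0=4, P1=4, P2=1, P3=3, P4=1, P5=16, P6=9) → (P0=4, P1=4, P2=1, P3=3, P4=1, P5=19, P6=11)
step 6: fire γ:  (P0=4, P1=4, P2=1, P3=3, P4=1, P5=19, P6=11) → (P0=4, P1=4, P2=1, P3=3, P4=1, P5=22, P6=13)
step 7: fire γ:  (P0=4, P1=4, P2=1, P3=3, P4=1, P5=22, P6=13) → (P0=4, P1=4, P2=1, P3=3, P4=1, P5=25, P6=15)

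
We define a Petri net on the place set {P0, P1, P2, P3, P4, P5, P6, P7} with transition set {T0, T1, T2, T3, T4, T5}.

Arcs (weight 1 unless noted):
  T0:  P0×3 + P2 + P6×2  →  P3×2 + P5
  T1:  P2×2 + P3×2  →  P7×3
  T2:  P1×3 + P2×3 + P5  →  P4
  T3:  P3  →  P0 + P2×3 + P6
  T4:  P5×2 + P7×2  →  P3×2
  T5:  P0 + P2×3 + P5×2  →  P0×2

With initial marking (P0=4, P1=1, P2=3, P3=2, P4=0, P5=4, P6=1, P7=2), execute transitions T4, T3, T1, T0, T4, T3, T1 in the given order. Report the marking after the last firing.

step 1: fire T4:  (P0=4, P1=1, P2=3, P3=2, P4=0, P5=4, P6=1, P7=2) → (P0=4, P1=1, P2=3, P3=4, P4=0, P5=2, P6=1, P7=0)
step 2: fire T3:  (P0=4, P1=1, P2=3, P3=4, P4=0, P5=2, P6=1, P7=0) → (P0=5, P1=1, P2=6, P3=3, P4=0, P5=2, P6=2, P7=0)
step 3: fire T1:  (P0=5, P1=1, P2=6, P3=3, P4=0, P5=2, P6=2, P7=0) → (P0=5, P1=1, P2=4, P3=1, P4=0, P5=2, P6=2, P7=3)
step 4: fire T0:  (P0=5, P1=1, P2=4, P3=1, P4=0, P5=2, P6=2, P7=3) → (P0=2, P1=1, P2=3, P3=3, P4=0, P5=3, P6=0, P7=3)
step 5: fire T4:  (P0=2, P1=1, P2=3, P3=3, P4=0, P5=3, P6=0, P7=3) → (P0=2, P1=1, P2=3, P3=5, P4=0, P5=1, P6=0, P7=1)
step 6: fire T3:  (P0=2, P1=1, P2=3, P3=5, P4=0, P5=1, P6=0, P7=1) → (P0=3, P1=1, P2=6, P3=4, P4=0, P5=1, P6=1, P7=1)
step 7: fire T1:  (P0=3, P1=1, P2=6, P3=4, P4=0, P5=1, P6=1, P7=1) → (P0=3, P1=1, P2=4, P3=2, P4=0, P5=1, P6=1, P7=4)

(P0=3, P1=1, P2=4, P3=2, P4=0, P5=1, P6=1, P7=4)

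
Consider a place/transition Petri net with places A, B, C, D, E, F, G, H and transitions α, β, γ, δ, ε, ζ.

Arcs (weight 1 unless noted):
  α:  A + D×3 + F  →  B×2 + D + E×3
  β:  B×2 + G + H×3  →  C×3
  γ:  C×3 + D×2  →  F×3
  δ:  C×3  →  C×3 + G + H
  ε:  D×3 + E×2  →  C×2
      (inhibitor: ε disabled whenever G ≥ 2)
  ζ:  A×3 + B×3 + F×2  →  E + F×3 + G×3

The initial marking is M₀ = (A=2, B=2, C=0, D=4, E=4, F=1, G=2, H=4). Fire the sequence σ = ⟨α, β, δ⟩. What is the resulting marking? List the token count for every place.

(A=1, B=2, C=3, D=2, E=7, F=0, G=2, H=2)

step 1: fire α:  (A=2, B=2, C=0, D=4, E=4, F=1, G=2, H=4) → (A=1, B=4, C=0, D=2, E=7, F=0, G=2, H=4)
step 2: fire β:  (A=1, B=4, C=0, D=2, E=7, F=0, G=2, H=4) → (A=1, B=2, C=3, D=2, E=7, F=0, G=1, H=1)
step 3: fire δ:  (A=1, B=2, C=3, D=2, E=7, F=0, G=1, H=1) → (A=1, B=2, C=3, D=2, E=7, F=0, G=2, H=2)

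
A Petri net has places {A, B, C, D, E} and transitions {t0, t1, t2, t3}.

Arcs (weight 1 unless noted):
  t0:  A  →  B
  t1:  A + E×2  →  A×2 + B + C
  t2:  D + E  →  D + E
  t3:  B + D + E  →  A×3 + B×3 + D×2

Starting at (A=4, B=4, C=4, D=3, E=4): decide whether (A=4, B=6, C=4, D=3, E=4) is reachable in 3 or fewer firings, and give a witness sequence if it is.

depth 0: 1 marking
depth 1: 4 markings reached so far
depth 2: 10 markings reached so far
depth 3: 18 markings reached so far
target is not among the 18 markings reachable within 3 steps

NO — not reachable within 3 firings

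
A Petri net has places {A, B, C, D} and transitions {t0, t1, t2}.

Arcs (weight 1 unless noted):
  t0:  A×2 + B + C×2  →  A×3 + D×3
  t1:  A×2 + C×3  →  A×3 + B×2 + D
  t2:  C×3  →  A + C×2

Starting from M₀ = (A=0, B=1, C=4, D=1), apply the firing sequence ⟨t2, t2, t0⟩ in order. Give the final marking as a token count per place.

(A=3, B=0, C=0, D=4)

step 1: fire t2:  (A=0, B=1, C=4, D=1) → (A=1, B=1, C=3, D=1)
step 2: fire t2:  (A=1, B=1, C=3, D=1) → (A=2, B=1, C=2, D=1)
step 3: fire t0:  (A=2, B=1, C=2, D=1) → (A=3, B=0, C=0, D=4)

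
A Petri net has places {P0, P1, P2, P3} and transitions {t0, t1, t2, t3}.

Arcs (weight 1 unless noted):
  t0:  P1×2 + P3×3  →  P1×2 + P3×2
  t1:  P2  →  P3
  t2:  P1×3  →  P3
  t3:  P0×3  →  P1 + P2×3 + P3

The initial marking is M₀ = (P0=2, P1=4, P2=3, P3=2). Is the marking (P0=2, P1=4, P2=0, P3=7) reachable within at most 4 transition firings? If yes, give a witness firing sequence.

depth 0: 1 marking
depth 1: 3 markings reached so far
depth 2: 6 markings reached so far
depth 3: 10 markings reached so far
depth 4: 14 markings reached so far
target is not among the 14 markings reachable within 4 steps

NO — not reachable within 4 firings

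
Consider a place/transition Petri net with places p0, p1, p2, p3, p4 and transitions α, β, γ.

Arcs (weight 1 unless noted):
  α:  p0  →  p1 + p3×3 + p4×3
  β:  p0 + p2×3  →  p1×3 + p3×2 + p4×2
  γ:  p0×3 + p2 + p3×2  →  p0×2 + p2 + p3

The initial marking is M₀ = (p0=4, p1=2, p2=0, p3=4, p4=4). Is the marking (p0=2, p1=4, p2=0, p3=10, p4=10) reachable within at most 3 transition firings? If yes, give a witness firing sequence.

step 1: fire α:  (p0=4, p1=2, p2=0, p3=4, p4=4) → (p0=3, p1=3, p2=0, p3=7, p4=7)
step 2: fire α:  (p0=3, p1=3, p2=0, p3=7, p4=7) → (p0=2, p1=4, p2=0, p3=10, p4=10)

YES — reachable via ⟨α, α⟩ (2 firings)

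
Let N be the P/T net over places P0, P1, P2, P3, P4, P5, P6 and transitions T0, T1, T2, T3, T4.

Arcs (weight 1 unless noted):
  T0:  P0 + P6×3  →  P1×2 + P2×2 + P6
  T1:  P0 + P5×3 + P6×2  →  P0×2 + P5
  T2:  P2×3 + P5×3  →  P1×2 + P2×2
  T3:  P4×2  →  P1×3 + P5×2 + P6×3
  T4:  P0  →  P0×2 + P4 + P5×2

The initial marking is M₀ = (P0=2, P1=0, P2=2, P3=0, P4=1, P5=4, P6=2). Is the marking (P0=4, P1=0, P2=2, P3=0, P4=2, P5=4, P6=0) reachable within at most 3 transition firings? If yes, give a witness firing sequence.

YES — reachable via ⟨T1, T4⟩ (2 firings)

step 1: fire T1:  (P0=2, P1=0, P2=2, P3=0, P4=1, P5=4, P6=2) → (P0=3, P1=0, P2=2, P3=0, P4=1, P5=2, P6=0)
step 2: fire T4:  (P0=3, P1=0, P2=2, P3=0, P4=1, P5=2, P6=0) → (P0=4, P1=0, P2=2, P3=0, P4=2, P5=4, P6=0)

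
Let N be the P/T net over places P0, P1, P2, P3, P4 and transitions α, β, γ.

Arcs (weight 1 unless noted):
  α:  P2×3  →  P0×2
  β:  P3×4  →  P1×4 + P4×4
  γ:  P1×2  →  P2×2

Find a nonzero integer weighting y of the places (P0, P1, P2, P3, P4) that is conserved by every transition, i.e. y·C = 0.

Incidence matrix C (rows=places, cols=transitions):
        α    β    γ
   P0   2    0    0
   P1   0    4   -2
   P2  -3    0    2
   P3   0   -4    0
   P4   0    4    0

Candidate y = [3, 2, 2, 2, 0]; check y·C column-wise:
  col α: 3·2 + 2·0 + 2·-3 + 2·0 = 0
  col β: 3·0 + 2·4 + 2·0 + 2·-4 + 0·4 = 0
  col γ: 3·0 + 2·-2 + 2·2 + 2·0 = 0

y = (P0:3, P1:2, P2:2, P3:2, P4:0)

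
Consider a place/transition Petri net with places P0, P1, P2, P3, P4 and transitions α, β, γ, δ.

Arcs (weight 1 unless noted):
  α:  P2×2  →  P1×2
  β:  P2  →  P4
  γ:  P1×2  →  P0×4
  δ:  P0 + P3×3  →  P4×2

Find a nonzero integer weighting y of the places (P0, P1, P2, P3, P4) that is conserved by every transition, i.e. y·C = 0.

Incidence matrix C (rows=places, cols=transitions):
        α    β    γ    δ
   P0   0    0    4   -1
   P1   2    0   -2    0
   P2  -2   -1    0    0
   P3   0    0    0   -3
   P4   0    1    0    2

Candidate y = [1, 2, 2, 1, 2]; check y·C column-wise:
  col α: 1·0 + 2·2 + 2·-2 + 1·0 + 2·0 = 0
  col β: 1·0 + 2·0 + 2·-1 + 1·0 + 2·1 = 0
  col γ: 1·4 + 2·-2 + 2·0 + 1·0 + 2·0 = 0
  col δ: 1·-1 + 2·0 + 2·0 + 1·-3 + 2·2 = 0

y = (P0:1, P1:2, P2:2, P3:1, P4:2)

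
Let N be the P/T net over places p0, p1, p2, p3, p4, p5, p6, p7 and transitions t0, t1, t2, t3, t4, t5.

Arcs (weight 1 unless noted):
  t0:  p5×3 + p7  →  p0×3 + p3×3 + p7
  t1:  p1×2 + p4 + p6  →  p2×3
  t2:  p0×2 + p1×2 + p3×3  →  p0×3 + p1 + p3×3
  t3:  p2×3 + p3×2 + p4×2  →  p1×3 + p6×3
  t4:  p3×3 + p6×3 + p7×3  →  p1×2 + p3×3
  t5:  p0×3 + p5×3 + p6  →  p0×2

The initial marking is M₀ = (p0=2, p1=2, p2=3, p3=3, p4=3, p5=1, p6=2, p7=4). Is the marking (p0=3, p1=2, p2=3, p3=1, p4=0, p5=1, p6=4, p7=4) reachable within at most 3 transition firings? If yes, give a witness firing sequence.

YES — reachable via ⟨t2, t3, t1⟩ (3 firings)

step 1: fire t2:  (p0=2, p1=2, p2=3, p3=3, p4=3, p5=1, p6=2, p7=4) → (p0=3, p1=1, p2=3, p3=3, p4=3, p5=1, p6=2, p7=4)
step 2: fire t3:  (p0=3, p1=1, p2=3, p3=3, p4=3, p5=1, p6=2, p7=4) → (p0=3, p1=4, p2=0, p3=1, p4=1, p5=1, p6=5, p7=4)
step 3: fire t1:  (p0=3, p1=4, p2=0, p3=1, p4=1, p5=1, p6=5, p7=4) → (p0=3, p1=2, p2=3, p3=1, p4=0, p5=1, p6=4, p7=4)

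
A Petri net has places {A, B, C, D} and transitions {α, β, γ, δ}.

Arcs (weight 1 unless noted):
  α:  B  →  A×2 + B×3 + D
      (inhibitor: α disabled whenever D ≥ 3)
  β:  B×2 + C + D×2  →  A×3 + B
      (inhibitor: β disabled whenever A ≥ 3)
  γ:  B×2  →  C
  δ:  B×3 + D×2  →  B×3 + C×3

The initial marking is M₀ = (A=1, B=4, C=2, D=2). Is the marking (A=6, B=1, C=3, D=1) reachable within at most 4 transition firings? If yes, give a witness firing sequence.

YES — reachable via ⟨β, α, γ, γ⟩ (4 firings)

step 1: fire β:  (A=1, B=4, C=2, D=2) → (A=4, B=3, C=1, D=0)
step 2: fire α:  (A=4, B=3, C=1, D=0) → (A=6, B=5, C=1, D=1)
step 3: fire γ:  (A=6, B=5, C=1, D=1) → (A=6, B=3, C=2, D=1)
step 4: fire γ:  (A=6, B=3, C=2, D=1) → (A=6, B=1, C=3, D=1)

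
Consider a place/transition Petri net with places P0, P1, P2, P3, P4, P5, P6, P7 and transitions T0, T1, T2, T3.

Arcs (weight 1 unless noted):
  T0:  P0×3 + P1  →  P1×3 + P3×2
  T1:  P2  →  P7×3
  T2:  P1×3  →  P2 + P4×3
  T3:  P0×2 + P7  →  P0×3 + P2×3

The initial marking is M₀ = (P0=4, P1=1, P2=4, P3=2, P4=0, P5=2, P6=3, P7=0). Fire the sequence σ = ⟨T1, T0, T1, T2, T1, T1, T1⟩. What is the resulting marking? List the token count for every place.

(P0=1, P1=0, P2=0, P3=4, P4=3, P5=2, P6=3, P7=15)

step 1: fire T1:  (P0=4, P1=1, P2=4, P3=2, P4=0, P5=2, P6=3, P7=0) → (P0=4, P1=1, P2=3, P3=2, P4=0, P5=2, P6=3, P7=3)
step 2: fire T0:  (P0=4, P1=1, P2=3, P3=2, P4=0, P5=2, P6=3, P7=3) → (P0=1, P1=3, P2=3, P3=4, P4=0, P5=2, P6=3, P7=3)
step 3: fire T1:  (P0=1, P1=3, P2=3, P3=4, P4=0, P5=2, P6=3, P7=3) → (P0=1, P1=3, P2=2, P3=4, P4=0, P5=2, P6=3, P7=6)
step 4: fire T2:  (P0=1, P1=3, P2=2, P3=4, P4=0, P5=2, P6=3, P7=6) → (P0=1, P1=0, P2=3, P3=4, P4=3, P5=2, P6=3, P7=6)
step 5: fire T1:  (P0=1, P1=0, P2=3, P3=4, P4=3, P5=2, P6=3, P7=6) → (P0=1, P1=0, P2=2, P3=4, P4=3, P5=2, P6=3, P7=9)
step 6: fire T1:  (P0=1, P1=0, P2=2, P3=4, P4=3, P5=2, P6=3, P7=9) → (P0=1, P1=0, P2=1, P3=4, P4=3, P5=2, P6=3, P7=12)
step 7: fire T1:  (P0=1, P1=0, P2=1, P3=4, P4=3, P5=2, P6=3, P7=12) → (P0=1, P1=0, P2=0, P3=4, P4=3, P5=2, P6=3, P7=15)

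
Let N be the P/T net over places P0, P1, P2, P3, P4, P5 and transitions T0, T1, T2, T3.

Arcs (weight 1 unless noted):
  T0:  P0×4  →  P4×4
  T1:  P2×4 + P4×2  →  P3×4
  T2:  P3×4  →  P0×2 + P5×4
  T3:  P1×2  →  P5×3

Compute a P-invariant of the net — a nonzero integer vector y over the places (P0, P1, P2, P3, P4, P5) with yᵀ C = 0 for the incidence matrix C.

y = (P0:2, P1:0, P2:0, P3:1, P4:2, P5:0)

Incidence matrix C (rows=places, cols=transitions):
       T0   T1   T2   T3
   P0  -4    0    2    0
   P1   0    0    0   -2
   P2   0   -4    0    0
   P3   0    4   -4    0
   P4   4   -2    0    0
   P5   0    0    4    3

Candidate y = [2, 0, 0, 1, 2, 0]; check y·C column-wise:
  col T0: 2·-4 + 1·0 + 2·4 = 0
  col T1: 2·0 + 0·-4 + 1·4 + 2·-2 = 0
  col T2: 2·2 + 1·-4 + 2·0 + 0·4 = 0
  col T3: 2·0 + 0·-2 + 1·0 + 2·0 + 0·3 = 0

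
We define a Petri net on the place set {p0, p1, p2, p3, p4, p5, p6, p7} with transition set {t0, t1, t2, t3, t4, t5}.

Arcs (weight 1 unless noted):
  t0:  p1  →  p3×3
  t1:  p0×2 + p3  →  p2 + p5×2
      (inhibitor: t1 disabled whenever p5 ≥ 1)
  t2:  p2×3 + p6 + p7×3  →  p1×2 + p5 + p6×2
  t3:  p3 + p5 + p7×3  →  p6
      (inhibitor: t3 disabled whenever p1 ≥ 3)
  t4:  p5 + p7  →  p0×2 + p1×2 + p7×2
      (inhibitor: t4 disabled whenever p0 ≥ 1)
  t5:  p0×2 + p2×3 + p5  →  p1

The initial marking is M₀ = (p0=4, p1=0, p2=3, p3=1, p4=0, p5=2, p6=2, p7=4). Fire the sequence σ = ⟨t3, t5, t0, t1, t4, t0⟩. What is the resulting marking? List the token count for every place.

(p0=2, p1=1, p2=1, p3=5, p4=0, p5=1, p6=3, p7=2)

step 1: fire t3:  (p0=4, p1=0, p2=3, p3=1, p4=0, p5=2, p6=2, p7=4) → (p0=4, p1=0, p2=3, p3=0, p4=0, p5=1, p6=3, p7=1)
step 2: fire t5:  (p0=4, p1=0, p2=3, p3=0, p4=0, p5=1, p6=3, p7=1) → (p0=2, p1=1, p2=0, p3=0, p4=0, p5=0, p6=3, p7=1)
step 3: fire t0:  (p0=2, p1=1, p2=0, p3=0, p4=0, p5=0, p6=3, p7=1) → (p0=2, p1=0, p2=0, p3=3, p4=0, p5=0, p6=3, p7=1)
step 4: fire t1:  (p0=2, p1=0, p2=0, p3=3, p4=0, p5=0, p6=3, p7=1) → (p0=0, p1=0, p2=1, p3=2, p4=0, p5=2, p6=3, p7=1)
step 5: fire t4:  (p0=0, p1=0, p2=1, p3=2, p4=0, p5=2, p6=3, p7=1) → (p0=2, p1=2, p2=1, p3=2, p4=0, p5=1, p6=3, p7=2)
step 6: fire t0:  (p0=2, p1=2, p2=1, p3=2, p4=0, p5=1, p6=3, p7=2) → (p0=2, p1=1, p2=1, p3=5, p4=0, p5=1, p6=3, p7=2)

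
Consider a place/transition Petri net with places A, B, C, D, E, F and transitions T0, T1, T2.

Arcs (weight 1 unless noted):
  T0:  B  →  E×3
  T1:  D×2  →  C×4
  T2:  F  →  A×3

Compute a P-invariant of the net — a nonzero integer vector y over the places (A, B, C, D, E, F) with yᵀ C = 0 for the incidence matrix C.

Incidence matrix C (rows=places, cols=transitions):
       T0   T1   T2
    A   0    0    3
    B  -1    0    0
    C   0    4    0
    D   0   -2    0
    E   3    0    0
    F   0    0   -1

Candidate y = [0, 0, 1, 2, 0, 0]; check y·C column-wise:
  col T0: 0·-1 + 1·0 + 2·0 + 0·3 = 0
  col T1: 1·4 + 2·-2 = 0
  col T2: 0·3 + 1·0 + 2·0 + 0·-1 = 0

y = (A:0, B:0, C:1, D:2, E:0, F:0)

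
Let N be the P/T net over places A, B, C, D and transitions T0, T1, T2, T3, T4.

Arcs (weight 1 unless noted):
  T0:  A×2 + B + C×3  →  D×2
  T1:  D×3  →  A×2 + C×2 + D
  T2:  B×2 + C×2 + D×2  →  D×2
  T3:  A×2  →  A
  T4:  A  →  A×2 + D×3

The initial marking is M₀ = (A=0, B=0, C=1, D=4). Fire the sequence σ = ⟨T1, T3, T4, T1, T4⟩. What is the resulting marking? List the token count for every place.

step 1: fire T1:  (A=0, B=0, C=1, D=4) → (A=2, B=0, C=3, D=2)
step 2: fire T3:  (A=2, B=0, C=3, D=2) → (A=1, B=0, C=3, D=2)
step 3: fire T4:  (A=1, B=0, C=3, D=2) → (A=2, B=0, C=3, D=5)
step 4: fire T1:  (A=2, B=0, C=3, D=5) → (A=4, B=0, C=5, D=3)
step 5: fire T4:  (A=4, B=0, C=5, D=3) → (A=5, B=0, C=5, D=6)

(A=5, B=0, C=5, D=6)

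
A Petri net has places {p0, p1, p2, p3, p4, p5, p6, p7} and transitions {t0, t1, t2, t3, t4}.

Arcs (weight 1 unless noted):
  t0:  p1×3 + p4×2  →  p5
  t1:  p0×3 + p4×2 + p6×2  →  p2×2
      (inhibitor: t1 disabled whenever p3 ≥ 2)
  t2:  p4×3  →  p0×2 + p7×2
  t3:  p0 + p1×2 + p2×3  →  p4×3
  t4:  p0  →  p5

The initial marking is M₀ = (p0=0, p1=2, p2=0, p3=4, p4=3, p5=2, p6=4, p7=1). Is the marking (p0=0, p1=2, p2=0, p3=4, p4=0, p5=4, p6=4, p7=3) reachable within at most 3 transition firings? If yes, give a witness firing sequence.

step 1: fire t2:  (p0=0, p1=2, p2=0, p3=4, p4=3, p5=2, p6=4, p7=1) → (p0=2, p1=2, p2=0, p3=4, p4=0, p5=2, p6=4, p7=3)
step 2: fire t4:  (p0=2, p1=2, p2=0, p3=4, p4=0, p5=2, p6=4, p7=3) → (p0=1, p1=2, p2=0, p3=4, p4=0, p5=3, p6=4, p7=3)
step 3: fire t4:  (p0=1, p1=2, p2=0, p3=4, p4=0, p5=3, p6=4, p7=3) → (p0=0, p1=2, p2=0, p3=4, p4=0, p5=4, p6=4, p7=3)

YES — reachable via ⟨t2, t4, t4⟩ (3 firings)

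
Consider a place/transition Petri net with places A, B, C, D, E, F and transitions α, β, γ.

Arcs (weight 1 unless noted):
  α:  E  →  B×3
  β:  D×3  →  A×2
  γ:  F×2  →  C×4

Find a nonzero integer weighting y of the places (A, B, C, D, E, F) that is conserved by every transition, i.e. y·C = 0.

y = (A:3, B:0, C:0, D:2, E:0, F:0)

Incidence matrix C (rows=places, cols=transitions):
        α    β    γ
    A   0    2    0
    B   3    0    0
    C   0    0    4
    D   0   -3    0
    E  -1    0    0
    F   0    0   -2

Candidate y = [3, 0, 0, 2, 0, 0]; check y·C column-wise:
  col α: 3·0 + 0·3 + 2·0 + 0·-1 = 0
  col β: 3·2 + 2·-3 = 0
  col γ: 3·0 + 0·4 + 2·0 + 0·-2 = 0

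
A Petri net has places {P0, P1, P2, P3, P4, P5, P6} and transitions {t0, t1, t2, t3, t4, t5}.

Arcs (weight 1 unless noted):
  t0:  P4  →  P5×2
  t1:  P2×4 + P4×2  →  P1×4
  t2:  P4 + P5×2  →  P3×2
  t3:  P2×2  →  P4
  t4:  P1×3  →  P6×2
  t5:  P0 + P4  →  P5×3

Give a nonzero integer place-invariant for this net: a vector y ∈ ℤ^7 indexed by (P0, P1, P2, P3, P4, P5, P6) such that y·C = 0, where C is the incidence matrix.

y = (P0:1, P1:2, P2:1, P3:2, P4:2, P5:1, P6:3)

Incidence matrix C (rows=places, cols=transitions):
       t0   t1   t2   t3   t4   t5
   P0   0    0    0    0    0   -1
   P1   0    4    0    0   -3    0
   P2   0   -4    0   -2    0    0
   P3   0    0    2    0    0    0
   P4  -1   -2   -1    1    0   -1
   P5   2    0   -2    0    0    3
   P6   0    0    0    0    2    0

Candidate y = [1, 2, 1, 2, 2, 1, 3]; check y·C column-wise:
  col t0: 1·0 + 2·0 + 1·0 + 2·0 + 2·-1 + 1·2 + 3·0 = 0
  col t1: 1·0 + 2·4 + 1·-4 + 2·0 + 2·-2 + 1·0 + 3·0 = 0
  col t2: 1·0 + 2·0 + 1·0 + 2·2 + 2·-1 + 1·-2 + 3·0 = 0
  col t3: 1·0 + 2·0 + 1·-2 + 2·0 + 2·1 + 1·0 + 3·0 = 0
  col t4: 1·0 + 2·-3 + 1·0 + 2·0 + 2·0 + 1·0 + 3·2 = 0
  col t5: 1·-1 + 2·0 + 1·0 + 2·0 + 2·-1 + 1·3 + 3·0 = 0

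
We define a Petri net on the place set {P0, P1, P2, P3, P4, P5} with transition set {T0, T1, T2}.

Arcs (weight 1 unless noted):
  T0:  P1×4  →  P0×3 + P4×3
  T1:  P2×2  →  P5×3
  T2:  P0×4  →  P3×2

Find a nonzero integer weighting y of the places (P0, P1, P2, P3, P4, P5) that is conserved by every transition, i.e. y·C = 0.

y = (P0:4, P1:3, P2:0, P3:8, P4:0, P5:0)

Incidence matrix C (rows=places, cols=transitions):
       T0   T1   T2
   P0   3    0   -4
   P1  -4    0    0
   P2   0   -2    0
   P3   0    0    2
   P4   3    0    0
   P5   0    3    0

Candidate y = [4, 3, 0, 8, 0, 0]; check y·C column-wise:
  col T0: 4·3 + 3·-4 + 8·0 + 0·3 = 0
  col T1: 4·0 + 3·0 + 0·-2 + 8·0 + 0·3 = 0
  col T2: 4·-4 + 3·0 + 8·2 = 0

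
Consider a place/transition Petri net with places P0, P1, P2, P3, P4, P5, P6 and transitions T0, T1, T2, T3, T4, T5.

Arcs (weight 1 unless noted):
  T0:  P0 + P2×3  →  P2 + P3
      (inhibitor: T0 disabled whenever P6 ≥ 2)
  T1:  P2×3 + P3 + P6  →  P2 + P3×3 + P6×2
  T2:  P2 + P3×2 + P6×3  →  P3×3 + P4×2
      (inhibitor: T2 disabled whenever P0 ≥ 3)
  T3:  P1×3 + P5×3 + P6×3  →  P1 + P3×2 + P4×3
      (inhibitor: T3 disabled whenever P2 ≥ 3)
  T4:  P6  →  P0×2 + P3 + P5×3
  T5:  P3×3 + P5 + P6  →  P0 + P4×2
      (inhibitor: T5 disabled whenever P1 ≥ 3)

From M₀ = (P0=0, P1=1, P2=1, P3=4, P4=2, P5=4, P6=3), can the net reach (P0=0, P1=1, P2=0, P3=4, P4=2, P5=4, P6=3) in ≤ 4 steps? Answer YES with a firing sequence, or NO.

depth 0: 1 marking
depth 1: 4 markings reached so far
depth 2: 6 markings reached so far
depth 3: 8 markings reached so far
depth 4: 8 markings reached so far
(frontier empty at depth 4; search complete)
target is not among the 8 markings reachable within 4 steps

NO — not reachable within 4 firings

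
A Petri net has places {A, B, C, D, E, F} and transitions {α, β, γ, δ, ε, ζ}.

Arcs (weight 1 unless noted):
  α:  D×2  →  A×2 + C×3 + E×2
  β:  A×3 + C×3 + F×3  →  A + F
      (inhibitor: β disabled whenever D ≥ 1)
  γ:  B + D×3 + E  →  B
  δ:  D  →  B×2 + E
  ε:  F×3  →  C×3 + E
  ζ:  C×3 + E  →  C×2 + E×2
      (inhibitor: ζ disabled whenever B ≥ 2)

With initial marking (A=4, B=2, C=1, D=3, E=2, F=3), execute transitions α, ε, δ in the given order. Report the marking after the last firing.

step 1: fire α:  (A=4, B=2, C=1, D=3, E=2, F=3) → (A=6, B=2, C=4, D=1, E=4, F=3)
step 2: fire ε:  (A=6, B=2, C=4, D=1, E=4, F=3) → (A=6, B=2, C=7, D=1, E=5, F=0)
step 3: fire δ:  (A=6, B=2, C=7, D=1, E=5, F=0) → (A=6, B=4, C=7, D=0, E=6, F=0)

(A=6, B=4, C=7, D=0, E=6, F=0)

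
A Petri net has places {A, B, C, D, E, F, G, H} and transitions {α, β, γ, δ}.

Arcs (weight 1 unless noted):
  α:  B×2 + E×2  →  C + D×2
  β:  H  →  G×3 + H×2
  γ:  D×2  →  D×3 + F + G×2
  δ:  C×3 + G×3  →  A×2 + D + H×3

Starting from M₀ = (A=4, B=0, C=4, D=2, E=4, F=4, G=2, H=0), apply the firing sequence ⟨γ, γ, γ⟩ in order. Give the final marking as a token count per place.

(A=4, B=0, C=4, D=5, E=4, F=7, G=8, H=0)

step 1: fire γ:  (A=4, B=0, C=4, D=2, E=4, F=4, G=2, H=0) → (A=4, B=0, C=4, D=3, E=4, F=5, G=4, H=0)
step 2: fire γ:  (A=4, B=0, C=4, D=3, E=4, F=5, G=4, H=0) → (A=4, B=0, C=4, D=4, E=4, F=6, G=6, H=0)
step 3: fire γ:  (A=4, B=0, C=4, D=4, E=4, F=6, G=6, H=0) → (A=4, B=0, C=4, D=5, E=4, F=7, G=8, H=0)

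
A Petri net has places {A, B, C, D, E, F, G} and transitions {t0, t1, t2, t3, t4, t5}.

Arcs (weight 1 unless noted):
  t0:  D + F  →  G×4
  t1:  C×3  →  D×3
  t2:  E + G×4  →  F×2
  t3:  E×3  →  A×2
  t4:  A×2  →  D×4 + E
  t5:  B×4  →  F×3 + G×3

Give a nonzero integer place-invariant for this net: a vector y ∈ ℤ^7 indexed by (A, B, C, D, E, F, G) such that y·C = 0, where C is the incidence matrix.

y = (A:3, B:3, C:1, D:1, E:2, F:3, G:1)

Incidence matrix C (rows=places, cols=transitions):
       t0   t1   t2   t3   t4   t5
    A   0    0    0    2   -2    0
    B   0    0    0    0    0   -4
    C   0   -3    0    0    0    0
    D  -1    3    0    0    4    0
    E   0    0   -1   -3    1    0
    F  -1    0    2    0    0    3
    G   4    0   -4    0    0    3

Candidate y = [3, 3, 1, 1, 2, 3, 1]; check y·C column-wise:
  col t0: 3·0 + 3·0 + 1·0 + 1·-1 + 2·0 + 3·-1 + 1·4 = 0
  col t1: 3·0 + 3·0 + 1·-3 + 1·3 + 2·0 + 3·0 + 1·0 = 0
  col t2: 3·0 + 3·0 + 1·0 + 1·0 + 2·-1 + 3·2 + 1·-4 = 0
  col t3: 3·2 + 3·0 + 1·0 + 1·0 + 2·-3 + 3·0 + 1·0 = 0
  col t4: 3·-2 + 3·0 + 1·0 + 1·4 + 2·1 + 3·0 + 1·0 = 0
  col t5: 3·0 + 3·-4 + 1·0 + 1·0 + 2·0 + 3·3 + 1·3 = 0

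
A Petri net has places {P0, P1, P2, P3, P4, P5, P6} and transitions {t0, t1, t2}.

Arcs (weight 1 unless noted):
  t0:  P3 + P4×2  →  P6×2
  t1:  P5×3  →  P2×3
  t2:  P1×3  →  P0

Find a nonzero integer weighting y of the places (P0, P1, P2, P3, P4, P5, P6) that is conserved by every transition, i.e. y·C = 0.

Incidence matrix C (rows=places, cols=transitions):
       t0   t1   t2
   P0   0    0    1
   P1   0    0   -3
   P2   0    3    0
   P3  -1    0    0
   P4  -2    0    0
   P5   0   -3    0
   P6   2    0    0

Candidate y = [3, 1, 0, 0, 0, 0, 0]; check y·C column-wise:
  col t0: 3·0 + 1·0 + 0·-1 + 0·-2 + 0·2 = 0
  col t1: 3·0 + 1·0 + 0·3 + 0·-3 = 0
  col t2: 3·1 + 1·-3 = 0

y = (P0:3, P1:1, P2:0, P3:0, P4:0, P5:0, P6:0)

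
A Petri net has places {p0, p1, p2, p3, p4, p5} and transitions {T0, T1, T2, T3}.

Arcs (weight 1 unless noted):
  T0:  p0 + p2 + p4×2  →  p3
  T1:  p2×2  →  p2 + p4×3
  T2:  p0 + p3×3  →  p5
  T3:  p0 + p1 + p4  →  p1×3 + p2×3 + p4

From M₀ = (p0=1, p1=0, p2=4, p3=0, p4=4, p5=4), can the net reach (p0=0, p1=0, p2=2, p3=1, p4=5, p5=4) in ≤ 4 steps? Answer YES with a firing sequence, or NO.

step 1: fire T0:  (p0=1, p1=0, p2=4, p3=0, p4=4, p5=4) → (p0=0, p1=0, p2=3, p3=1, p4=2, p5=4)
step 2: fire T1:  (p0=0, p1=0, p2=3, p3=1, p4=2, p5=4) → (p0=0, p1=0, p2=2, p3=1, p4=5, p5=4)

YES — reachable via ⟨T0, T1⟩ (2 firings)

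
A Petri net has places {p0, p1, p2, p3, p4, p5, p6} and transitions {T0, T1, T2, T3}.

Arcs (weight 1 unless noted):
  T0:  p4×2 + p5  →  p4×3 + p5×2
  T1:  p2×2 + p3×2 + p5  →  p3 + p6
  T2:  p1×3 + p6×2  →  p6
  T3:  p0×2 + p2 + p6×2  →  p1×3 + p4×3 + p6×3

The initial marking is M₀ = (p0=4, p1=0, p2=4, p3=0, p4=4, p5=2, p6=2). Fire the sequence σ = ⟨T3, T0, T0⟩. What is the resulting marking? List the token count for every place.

(p0=2, p1=3, p2=3, p3=0, p4=9, p5=4, p6=3)

step 1: fire T3:  (p0=4, p1=0, p2=4, p3=0, p4=4, p5=2, p6=2) → (p0=2, p1=3, p2=3, p3=0, p4=7, p5=2, p6=3)
step 2: fire T0:  (p0=2, p1=3, p2=3, p3=0, p4=7, p5=2, p6=3) → (p0=2, p1=3, p2=3, p3=0, p4=8, p5=3, p6=3)
step 3: fire T0:  (p0=2, p1=3, p2=3, p3=0, p4=8, p5=3, p6=3) → (p0=2, p1=3, p2=3, p3=0, p4=9, p5=4, p6=3)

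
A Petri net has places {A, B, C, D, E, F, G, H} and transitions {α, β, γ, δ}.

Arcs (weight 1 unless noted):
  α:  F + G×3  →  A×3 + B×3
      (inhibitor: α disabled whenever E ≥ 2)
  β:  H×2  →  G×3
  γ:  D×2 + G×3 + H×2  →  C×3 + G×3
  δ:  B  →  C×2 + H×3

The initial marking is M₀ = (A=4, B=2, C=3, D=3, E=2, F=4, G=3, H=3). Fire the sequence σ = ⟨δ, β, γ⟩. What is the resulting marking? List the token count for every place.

(A=4, B=1, C=8, D=1, E=2, F=4, G=6, H=2)

step 1: fire δ:  (A=4, B=2, C=3, D=3, E=2, F=4, G=3, H=3) → (A=4, B=1, C=5, D=3, E=2, F=4, G=3, H=6)
step 2: fire β:  (A=4, B=1, C=5, D=3, E=2, F=4, G=3, H=6) → (A=4, B=1, C=5, D=3, E=2, F=4, G=6, H=4)
step 3: fire γ:  (A=4, B=1, C=5, D=3, E=2, F=4, G=6, H=4) → (A=4, B=1, C=8, D=1, E=2, F=4, G=6, H=2)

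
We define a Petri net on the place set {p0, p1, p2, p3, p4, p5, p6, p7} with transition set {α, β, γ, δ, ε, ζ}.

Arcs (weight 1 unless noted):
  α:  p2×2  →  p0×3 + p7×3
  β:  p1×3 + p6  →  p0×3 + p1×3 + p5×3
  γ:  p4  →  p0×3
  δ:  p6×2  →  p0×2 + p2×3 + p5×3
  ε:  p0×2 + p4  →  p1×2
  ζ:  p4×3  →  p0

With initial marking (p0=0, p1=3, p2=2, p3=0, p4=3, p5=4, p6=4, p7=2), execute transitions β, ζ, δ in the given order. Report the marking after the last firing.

step 1: fire β:  (p0=0, p1=3, p2=2, p3=0, p4=3, p5=4, p6=4, p7=2) → (p0=3, p1=3, p2=2, p3=0, p4=3, p5=7, p6=3, p7=2)
step 2: fire ζ:  (p0=3, p1=3, p2=2, p3=0, p4=3, p5=7, p6=3, p7=2) → (p0=4, p1=3, p2=2, p3=0, p4=0, p5=7, p6=3, p7=2)
step 3: fire δ:  (p0=4, p1=3, p2=2, p3=0, p4=0, p5=7, p6=3, p7=2) → (p0=6, p1=3, p2=5, p3=0, p4=0, p5=10, p6=1, p7=2)

(p0=6, p1=3, p2=5, p3=0, p4=0, p5=10, p6=1, p7=2)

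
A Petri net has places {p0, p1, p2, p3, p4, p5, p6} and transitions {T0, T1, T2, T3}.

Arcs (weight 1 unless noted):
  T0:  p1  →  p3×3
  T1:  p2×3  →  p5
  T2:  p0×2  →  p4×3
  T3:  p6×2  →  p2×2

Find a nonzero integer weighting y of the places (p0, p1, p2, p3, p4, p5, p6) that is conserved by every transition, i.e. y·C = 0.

y = (p0:0, p1:3, p2:0, p3:1, p4:0, p5:0, p6:0)

Incidence matrix C (rows=places, cols=transitions):
       T0   T1   T2   T3
   p0   0    0   -2    0
   p1  -1    0    0    0
   p2   0   -3    0    2
   p3   3    0    0    0
   p4   0    0    3    0
   p5   0    1    0    0
   p6   0    0    0   -2

Candidate y = [0, 3, 0, 1, 0, 0, 0]; check y·C column-wise:
  col T0: 3·-1 + 1·3 = 0
  col T1: 3·0 + 0·-3 + 1·0 + 0·1 = 0
  col T2: 0·-2 + 3·0 + 1·0 + 0·3 = 0
  col T3: 3·0 + 0·2 + 1·0 + 0·-2 = 0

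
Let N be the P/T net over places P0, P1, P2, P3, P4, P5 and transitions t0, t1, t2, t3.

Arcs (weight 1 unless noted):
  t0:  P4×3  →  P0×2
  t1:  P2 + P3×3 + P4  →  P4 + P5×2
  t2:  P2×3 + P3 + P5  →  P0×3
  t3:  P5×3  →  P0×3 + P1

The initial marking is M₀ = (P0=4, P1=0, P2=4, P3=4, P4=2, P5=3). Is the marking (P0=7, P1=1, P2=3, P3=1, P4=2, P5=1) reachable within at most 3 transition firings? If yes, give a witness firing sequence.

NO — not reachable within 3 firings

depth 0: 1 marking
depth 1: 4 markings reached so far
depth 2: 6 markings reached so far
depth 3: 7 markings reached so far
target is not among the 7 markings reachable within 3 steps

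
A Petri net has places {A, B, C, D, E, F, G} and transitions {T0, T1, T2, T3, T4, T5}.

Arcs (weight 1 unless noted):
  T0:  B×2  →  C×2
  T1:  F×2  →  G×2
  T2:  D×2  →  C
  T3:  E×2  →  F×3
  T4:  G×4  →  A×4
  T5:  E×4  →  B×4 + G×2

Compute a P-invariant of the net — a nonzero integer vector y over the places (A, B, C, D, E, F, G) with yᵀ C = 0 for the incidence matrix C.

Incidence matrix C (rows=places, cols=transitions):
       T0   T1   T2   T3   T4   T5
    A   0    0    0    0    4    0
    B  -2    0    0    0    0    4
    C   2    0    1    0    0    0
    D   0    0   -2    0    0    0
    E   0    0    0   -2    0   -4
    F   0   -2    0    3    0    0
    G   0    2    0    0   -4    2

Candidate y = [2, 2, 2, 1, 3, 2, 2]; check y·C column-wise:
  col T0: 2·0 + 2·-2 + 2·2 + 1·0 + 3·0 + 2·0 + 2·0 = 0
  col T1: 2·0 + 2·0 + 2·0 + 1·0 + 3·0 + 2·-2 + 2·2 = 0
  col T2: 2·0 + 2·0 + 2·1 + 1·-2 + 3·0 + 2·0 + 2·0 = 0
  col T3: 2·0 + 2·0 + 2·0 + 1·0 + 3·-2 + 2·3 + 2·0 = 0
  col T4: 2·4 + 2·0 + 2·0 + 1·0 + 3·0 + 2·0 + 2·-4 = 0
  col T5: 2·0 + 2·4 + 2·0 + 1·0 + 3·-4 + 2·0 + 2·2 = 0

y = (A:2, B:2, C:2, D:1, E:3, F:2, G:2)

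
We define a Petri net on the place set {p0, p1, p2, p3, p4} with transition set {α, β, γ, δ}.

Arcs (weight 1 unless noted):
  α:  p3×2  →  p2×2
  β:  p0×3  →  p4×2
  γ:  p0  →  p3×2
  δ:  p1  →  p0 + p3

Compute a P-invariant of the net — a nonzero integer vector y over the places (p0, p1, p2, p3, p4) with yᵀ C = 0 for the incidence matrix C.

y = (p0:2, p1:3, p2:1, p3:1, p4:3)

Incidence matrix C (rows=places, cols=transitions):
        α    β    γ    δ
   p0   0   -3   -1    1
   p1   0    0    0   -1
   p2   2    0    0    0
   p3  -2    0    2    1
   p4   0    2    0    0

Candidate y = [2, 3, 1, 1, 3]; check y·C column-wise:
  col α: 2·0 + 3·0 + 1·2 + 1·-2 + 3·0 = 0
  col β: 2·-3 + 3·0 + 1·0 + 1·0 + 3·2 = 0
  col γ: 2·-1 + 3·0 + 1·0 + 1·2 + 3·0 = 0
  col δ: 2·1 + 3·-1 + 1·0 + 1·1 + 3·0 = 0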